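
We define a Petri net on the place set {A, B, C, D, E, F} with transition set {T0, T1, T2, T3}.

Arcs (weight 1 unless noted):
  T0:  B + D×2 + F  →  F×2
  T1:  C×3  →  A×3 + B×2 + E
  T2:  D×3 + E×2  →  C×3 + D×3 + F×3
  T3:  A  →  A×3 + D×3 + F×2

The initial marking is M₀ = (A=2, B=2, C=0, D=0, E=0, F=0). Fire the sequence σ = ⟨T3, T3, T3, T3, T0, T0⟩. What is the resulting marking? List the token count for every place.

step 1: fire T3:  (A=2, B=2, C=0, D=0, E=0, F=0) → (A=4, B=2, C=0, D=3, E=0, F=2)
step 2: fire T3:  (A=4, B=2, C=0, D=3, E=0, F=2) → (A=6, B=2, C=0, D=6, E=0, F=4)
step 3: fire T3:  (A=6, B=2, C=0, D=6, E=0, F=4) → (A=8, B=2, C=0, D=9, E=0, F=6)
step 4: fire T3:  (A=8, B=2, C=0, D=9, E=0, F=6) → (A=10, B=2, C=0, D=12, E=0, F=8)
step 5: fire T0:  (A=10, B=2, C=0, D=12, E=0, F=8) → (A=10, B=1, C=0, D=10, E=0, F=9)
step 6: fire T0:  (A=10, B=1, C=0, D=10, E=0, F=9) → (A=10, B=0, C=0, D=8, E=0, F=10)

(A=10, B=0, C=0, D=8, E=0, F=10)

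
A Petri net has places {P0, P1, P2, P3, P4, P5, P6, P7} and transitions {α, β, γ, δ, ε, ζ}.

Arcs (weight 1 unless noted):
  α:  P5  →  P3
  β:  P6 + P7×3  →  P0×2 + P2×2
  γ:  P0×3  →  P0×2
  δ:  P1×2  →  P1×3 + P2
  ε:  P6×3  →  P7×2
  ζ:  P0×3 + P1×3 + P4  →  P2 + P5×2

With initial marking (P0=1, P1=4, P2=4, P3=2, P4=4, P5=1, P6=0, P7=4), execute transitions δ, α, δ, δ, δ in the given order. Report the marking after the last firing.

(P0=1, P1=8, P2=8, P3=3, P4=4, P5=0, P6=0, P7=4)

step 1: fire δ:  (P0=1, P1=4, P2=4, P3=2, P4=4, P5=1, P6=0, P7=4) → (P0=1, P1=5, P2=5, P3=2, P4=4, P5=1, P6=0, P7=4)
step 2: fire α:  (P0=1, P1=5, P2=5, P3=2, P4=4, P5=1, P6=0, P7=4) → (P0=1, P1=5, P2=5, P3=3, P4=4, P5=0, P6=0, P7=4)
step 3: fire δ:  (P0=1, P1=5, P2=5, P3=3, P4=4, P5=0, P6=0, P7=4) → (P0=1, P1=6, P2=6, P3=3, P4=4, P5=0, P6=0, P7=4)
step 4: fire δ:  (P0=1, P1=6, P2=6, P3=3, P4=4, P5=0, P6=0, P7=4) → (P0=1, P1=7, P2=7, P3=3, P4=4, P5=0, P6=0, P7=4)
step 5: fire δ:  (P0=1, P1=7, P2=7, P3=3, P4=4, P5=0, P6=0, P7=4) → (P0=1, P1=8, P2=8, P3=3, P4=4, P5=0, P6=0, P7=4)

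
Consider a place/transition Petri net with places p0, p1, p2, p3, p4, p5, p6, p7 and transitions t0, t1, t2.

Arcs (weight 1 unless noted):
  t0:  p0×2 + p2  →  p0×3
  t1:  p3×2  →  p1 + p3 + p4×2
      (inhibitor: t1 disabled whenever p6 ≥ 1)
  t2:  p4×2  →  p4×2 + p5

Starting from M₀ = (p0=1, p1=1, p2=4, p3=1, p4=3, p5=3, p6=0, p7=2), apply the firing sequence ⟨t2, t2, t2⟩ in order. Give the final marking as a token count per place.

(p0=1, p1=1, p2=4, p3=1, p4=3, p5=6, p6=0, p7=2)

step 1: fire t2:  (p0=1, p1=1, p2=4, p3=1, p4=3, p5=3, p6=0, p7=2) → (p0=1, p1=1, p2=4, p3=1, p4=3, p5=4, p6=0, p7=2)
step 2: fire t2:  (p0=1, p1=1, p2=4, p3=1, p4=3, p5=4, p6=0, p7=2) → (p0=1, p1=1, p2=4, p3=1, p4=3, p5=5, p6=0, p7=2)
step 3: fire t2:  (p0=1, p1=1, p2=4, p3=1, p4=3, p5=5, p6=0, p7=2) → (p0=1, p1=1, p2=4, p3=1, p4=3, p5=6, p6=0, p7=2)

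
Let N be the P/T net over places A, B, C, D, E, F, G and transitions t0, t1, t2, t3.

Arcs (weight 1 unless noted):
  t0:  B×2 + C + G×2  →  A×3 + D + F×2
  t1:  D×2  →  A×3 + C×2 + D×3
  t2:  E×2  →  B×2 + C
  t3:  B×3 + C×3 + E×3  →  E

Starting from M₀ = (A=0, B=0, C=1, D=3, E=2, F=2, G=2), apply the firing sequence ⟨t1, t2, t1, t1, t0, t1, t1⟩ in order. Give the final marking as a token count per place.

(A=18, B=0, C=11, D=9, E=0, F=4, G=0)

step 1: fire t1:  (A=0, B=0, C=1, D=3, E=2, F=2, G=2) → (A=3, B=0, C=3, D=4, E=2, F=2, G=2)
step 2: fire t2:  (A=3, B=0, C=3, D=4, E=2, F=2, G=2) → (A=3, B=2, C=4, D=4, E=0, F=2, G=2)
step 3: fire t1:  (A=3, B=2, C=4, D=4, E=0, F=2, G=2) → (A=6, B=2, C=6, D=5, E=0, F=2, G=2)
step 4: fire t1:  (A=6, B=2, C=6, D=5, E=0, F=2, G=2) → (A=9, B=2, C=8, D=6, E=0, F=2, G=2)
step 5: fire t0:  (A=9, B=2, C=8, D=6, E=0, F=2, G=2) → (A=12, B=0, C=7, D=7, E=0, F=4, G=0)
step 6: fire t1:  (A=12, B=0, C=7, D=7, E=0, F=4, G=0) → (A=15, B=0, C=9, D=8, E=0, F=4, G=0)
step 7: fire t1:  (A=15, B=0, C=9, D=8, E=0, F=4, G=0) → (A=18, B=0, C=11, D=9, E=0, F=4, G=0)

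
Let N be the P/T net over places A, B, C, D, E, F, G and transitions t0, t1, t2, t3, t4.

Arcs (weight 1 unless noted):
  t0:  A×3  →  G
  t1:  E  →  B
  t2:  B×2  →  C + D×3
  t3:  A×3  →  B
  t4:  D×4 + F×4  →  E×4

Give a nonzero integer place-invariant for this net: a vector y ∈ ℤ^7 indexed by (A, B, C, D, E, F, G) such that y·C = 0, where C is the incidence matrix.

Incidence matrix C (rows=places, cols=transitions):
       t0   t1   t2   t3   t4
    A  -3    0    0   -3    0
    B   0    1   -2    1    0
    C   0    0    1    0    0
    D   0    0    3    0   -4
    E   0   -1    0    0    4
    F   0    0    0    0   -4
    G   1    0    0    0    0

Candidate y = [0, 0, 3, -1, 0, 1, 0]; check y·C column-wise:
  col t0: 0·-3 + 3·0 + -1·0 + 1·0 + 0·1 = 0
  col t1: 0·1 + 3·0 + -1·0 + 0·-1 + 1·0 = 0
  col t2: 0·-2 + 3·1 + -1·3 + 1·0 = 0
  col t3: 0·-3 + 0·1 + 3·0 + -1·0 + 1·0 = 0
  col t4: 3·0 + -1·-4 + 0·4 + 1·-4 = 0

y = (A:0, B:0, C:3, D:-1, E:0, F:1, G:0)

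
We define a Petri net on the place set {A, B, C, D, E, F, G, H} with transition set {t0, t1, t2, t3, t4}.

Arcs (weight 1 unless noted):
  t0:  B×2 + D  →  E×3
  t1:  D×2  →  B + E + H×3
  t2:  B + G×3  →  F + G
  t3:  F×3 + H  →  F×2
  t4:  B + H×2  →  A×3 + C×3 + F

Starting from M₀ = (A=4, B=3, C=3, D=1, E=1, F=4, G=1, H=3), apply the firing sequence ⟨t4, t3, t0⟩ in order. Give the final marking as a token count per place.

step 1: fire t4:  (A=4, B=3, C=3, D=1, E=1, F=4, G=1, H=3) → (A=7, B=2, C=6, D=1, E=1, F=5, G=1, H=1)
step 2: fire t3:  (A=7, B=2, C=6, D=1, E=1, F=5, G=1, H=1) → (A=7, B=2, C=6, D=1, E=1, F=4, G=1, H=0)
step 3: fire t0:  (A=7, B=2, C=6, D=1, E=1, F=4, G=1, H=0) → (A=7, B=0, C=6, D=0, E=4, F=4, G=1, H=0)

(A=7, B=0, C=6, D=0, E=4, F=4, G=1, H=0)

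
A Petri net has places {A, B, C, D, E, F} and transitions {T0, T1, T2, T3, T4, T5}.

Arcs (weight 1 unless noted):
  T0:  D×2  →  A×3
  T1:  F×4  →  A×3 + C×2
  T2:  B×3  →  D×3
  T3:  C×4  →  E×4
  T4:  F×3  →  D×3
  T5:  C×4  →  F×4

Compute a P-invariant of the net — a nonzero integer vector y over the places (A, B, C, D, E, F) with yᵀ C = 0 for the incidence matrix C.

Incidence matrix C (rows=places, cols=transitions):
       T0   T1   T2   T3   T4   T5
    A   3    3    0    0    0    0
    B   0    0   -3    0    0    0
    C   0    2    0   -4    0   -4
    D  -2    0    3    0    3    0
    E   0    0    0    4    0    0
    F   0   -4    0    0   -3    4

Candidate y = [2, 3, 3, 3, 3, 3]; check y·C column-wise:
  col T0: 2·3 + 3·0 + 3·0 + 3·-2 + 3·0 + 3·0 = 0
  col T1: 2·3 + 3·0 + 3·2 + 3·0 + 3·0 + 3·-4 = 0
  col T2: 2·0 + 3·-3 + 3·0 + 3·3 + 3·0 + 3·0 = 0
  col T3: 2·0 + 3·0 + 3·-4 + 3·0 + 3·4 + 3·0 = 0
  col T4: 2·0 + 3·0 + 3·0 + 3·3 + 3·0 + 3·-3 = 0
  col T5: 2·0 + 3·0 + 3·-4 + 3·0 + 3·0 + 3·4 = 0

y = (A:2, B:3, C:3, D:3, E:3, F:3)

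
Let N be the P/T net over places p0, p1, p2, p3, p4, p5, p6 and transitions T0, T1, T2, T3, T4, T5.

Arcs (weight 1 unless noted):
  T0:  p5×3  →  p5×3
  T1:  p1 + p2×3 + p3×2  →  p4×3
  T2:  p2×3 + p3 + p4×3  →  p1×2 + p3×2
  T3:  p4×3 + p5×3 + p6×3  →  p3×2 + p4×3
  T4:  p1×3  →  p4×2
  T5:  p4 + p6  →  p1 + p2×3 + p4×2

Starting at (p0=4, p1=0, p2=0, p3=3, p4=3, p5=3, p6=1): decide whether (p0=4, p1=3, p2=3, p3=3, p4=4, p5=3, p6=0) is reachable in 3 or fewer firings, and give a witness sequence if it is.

depth 0: 1 marking
depth 1: 2 markings reached so far
depth 2: 4 markings reached so far
depth 3: 5 markings reached so far
target is not among the 5 markings reachable within 3 steps

NO — not reachable within 3 firings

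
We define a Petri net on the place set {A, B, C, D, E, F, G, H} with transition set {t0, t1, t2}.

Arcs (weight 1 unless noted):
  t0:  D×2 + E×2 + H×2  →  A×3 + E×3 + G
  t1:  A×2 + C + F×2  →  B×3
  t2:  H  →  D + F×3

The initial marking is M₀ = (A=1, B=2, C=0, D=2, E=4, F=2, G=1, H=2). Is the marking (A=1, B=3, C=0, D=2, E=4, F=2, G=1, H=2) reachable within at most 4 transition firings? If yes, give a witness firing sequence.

depth 0: 1 marking
depth 1: 3 markings reached so far
depth 2: 4 markings reached so far
depth 3: 4 markings reached so far
(frontier empty at depth 3; search complete)
target is not among the 4 markings reachable within 4 steps

NO — not reachable within 4 firings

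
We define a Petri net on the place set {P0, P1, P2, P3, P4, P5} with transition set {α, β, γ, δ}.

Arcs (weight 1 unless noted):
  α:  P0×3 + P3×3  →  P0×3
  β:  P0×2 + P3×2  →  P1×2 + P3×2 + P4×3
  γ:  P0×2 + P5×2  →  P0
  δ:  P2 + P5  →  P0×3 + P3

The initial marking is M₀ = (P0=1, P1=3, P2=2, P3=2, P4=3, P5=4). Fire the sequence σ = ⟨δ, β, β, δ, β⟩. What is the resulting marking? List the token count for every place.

step 1: fire δ:  (P0=1, P1=3, P2=2, P3=2, P4=3, P5=4) → (P0=4, P1=3, P2=1, P3=3, P4=3, P5=3)
step 2: fire β:  (P0=4, P1=3, P2=1, P3=3, P4=3, P5=3) → (P0=2, P1=5, P2=1, P3=3, P4=6, P5=3)
step 3: fire β:  (P0=2, P1=5, P2=1, P3=3, P4=6, P5=3) → (P0=0, P1=7, P2=1, P3=3, P4=9, P5=3)
step 4: fire δ:  (P0=0, P1=7, P2=1, P3=3, P4=9, P5=3) → (P0=3, P1=7, P2=0, P3=4, P4=9, P5=2)
step 5: fire β:  (P0=3, P1=7, P2=0, P3=4, P4=9, P5=2) → (P0=1, P1=9, P2=0, P3=4, P4=12, P5=2)

(P0=1, P1=9, P2=0, P3=4, P4=12, P5=2)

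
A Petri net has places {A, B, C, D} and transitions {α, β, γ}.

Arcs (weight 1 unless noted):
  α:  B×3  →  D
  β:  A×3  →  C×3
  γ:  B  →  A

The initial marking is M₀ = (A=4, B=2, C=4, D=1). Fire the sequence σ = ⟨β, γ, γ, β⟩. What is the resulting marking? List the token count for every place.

(A=0, B=0, C=10, D=1)

step 1: fire β:  (A=4, B=2, C=4, D=1) → (A=1, B=2, C=7, D=1)
step 2: fire γ:  (A=1, B=2, C=7, D=1) → (A=2, B=1, C=7, D=1)
step 3: fire γ:  (A=2, B=1, C=7, D=1) → (A=3, B=0, C=7, D=1)
step 4: fire β:  (A=3, B=0, C=7, D=1) → (A=0, B=0, C=10, D=1)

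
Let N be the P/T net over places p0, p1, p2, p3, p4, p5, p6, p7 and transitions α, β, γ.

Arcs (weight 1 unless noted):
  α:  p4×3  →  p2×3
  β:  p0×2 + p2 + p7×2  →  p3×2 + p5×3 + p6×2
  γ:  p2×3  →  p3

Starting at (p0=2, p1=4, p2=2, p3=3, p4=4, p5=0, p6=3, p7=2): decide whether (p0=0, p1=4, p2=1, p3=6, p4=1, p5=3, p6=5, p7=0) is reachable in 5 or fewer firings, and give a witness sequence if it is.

step 1: fire α:  (p0=2, p1=4, p2=2, p3=3, p4=4, p5=0, p6=3, p7=2) → (p0=2, p1=4, p2=5, p3=3, p4=1, p5=0, p6=3, p7=2)
step 2: fire β:  (p0=2, p1=4, p2=5, p3=3, p4=1, p5=0, p6=3, p7=2) → (p0=0, p1=4, p2=4, p3=5, p4=1, p5=3, p6=5, p7=0)
step 3: fire γ:  (p0=0, p1=4, p2=4, p3=5, p4=1, p5=3, p6=5, p7=0) → (p0=0, p1=4, p2=1, p3=6, p4=1, p5=3, p6=5, p7=0)

YES — reachable via ⟨α, β, γ⟩ (3 firings)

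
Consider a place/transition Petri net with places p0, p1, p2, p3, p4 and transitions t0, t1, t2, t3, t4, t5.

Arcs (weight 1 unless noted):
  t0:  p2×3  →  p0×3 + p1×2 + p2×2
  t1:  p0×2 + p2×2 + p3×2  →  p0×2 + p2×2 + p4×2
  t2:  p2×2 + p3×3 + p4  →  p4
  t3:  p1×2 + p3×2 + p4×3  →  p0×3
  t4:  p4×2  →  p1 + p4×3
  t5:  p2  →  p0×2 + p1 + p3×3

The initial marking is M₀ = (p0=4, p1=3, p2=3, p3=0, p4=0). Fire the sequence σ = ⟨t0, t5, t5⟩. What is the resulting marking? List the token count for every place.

(p0=11, p1=7, p2=0, p3=6, p4=0)

step 1: fire t0:  (p0=4, p1=3, p2=3, p3=0, p4=0) → (p0=7, p1=5, p2=2, p3=0, p4=0)
step 2: fire t5:  (p0=7, p1=5, p2=2, p3=0, p4=0) → (p0=9, p1=6, p2=1, p3=3, p4=0)
step 3: fire t5:  (p0=9, p1=6, p2=1, p3=3, p4=0) → (p0=11, p1=7, p2=0, p3=6, p4=0)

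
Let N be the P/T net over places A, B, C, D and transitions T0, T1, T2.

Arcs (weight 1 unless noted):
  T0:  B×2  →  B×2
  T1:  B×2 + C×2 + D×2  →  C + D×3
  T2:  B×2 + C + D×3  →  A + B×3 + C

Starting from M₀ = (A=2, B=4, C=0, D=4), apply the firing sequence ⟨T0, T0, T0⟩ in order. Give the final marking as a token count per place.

(A=2, B=4, C=0, D=4)

step 1: fire T0:  (A=2, B=4, C=0, D=4) → (A=2, B=4, C=0, D=4)
step 2: fire T0:  (A=2, B=4, C=0, D=4) → (A=2, B=4, C=0, D=4)
step 3: fire T0:  (A=2, B=4, C=0, D=4) → (A=2, B=4, C=0, D=4)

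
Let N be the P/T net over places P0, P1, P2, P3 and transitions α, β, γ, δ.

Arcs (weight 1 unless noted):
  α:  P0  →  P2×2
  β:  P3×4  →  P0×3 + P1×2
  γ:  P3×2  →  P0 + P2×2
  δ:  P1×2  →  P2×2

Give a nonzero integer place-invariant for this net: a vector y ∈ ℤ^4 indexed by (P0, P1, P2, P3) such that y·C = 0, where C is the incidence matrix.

Incidence matrix C (rows=places, cols=transitions):
        α    β    γ    δ
   P0  -1    3    1    0
   P1   0    2    0   -2
   P2   2    0    2    2
   P3   0   -4   -2    0

Candidate y = [2, 1, 1, 2]; check y·C column-wise:
  col α: 2·-1 + 1·0 + 1·2 + 2·0 = 0
  col β: 2·3 + 1·2 + 1·0 + 2·-4 = 0
  col γ: 2·1 + 1·0 + 1·2 + 2·-2 = 0
  col δ: 2·0 + 1·-2 + 1·2 + 2·0 = 0

y = (P0:2, P1:1, P2:1, P3:2)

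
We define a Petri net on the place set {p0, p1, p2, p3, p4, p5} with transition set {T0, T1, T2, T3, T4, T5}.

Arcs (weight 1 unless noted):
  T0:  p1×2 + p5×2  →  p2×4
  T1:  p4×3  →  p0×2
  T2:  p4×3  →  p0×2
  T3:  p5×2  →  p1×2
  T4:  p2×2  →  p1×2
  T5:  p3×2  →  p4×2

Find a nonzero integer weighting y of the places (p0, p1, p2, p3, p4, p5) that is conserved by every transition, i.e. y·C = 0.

Incidence matrix C (rows=places, cols=transitions):
       T0   T1   T2   T3   T4   T5
   p0   0    2    2    0    0    0
   p1  -2    0    0    2    2    0
   p2   4    0    0    0   -2    0
   p3   0    0    0    0    0   -2
   p4   0   -3   -3    0    0    2
   p5  -2    0    0   -2    0    0

Candidate y = [3, 0, 0, 2, 2, 0]; check y·C column-wise:
  col T0: 3·0 + 0·-2 + 0·4 + 2·0 + 2·0 + 0·-2 = 0
  col T1: 3·2 + 2·0 + 2·-3 = 0
  col T2: 3·2 + 2·0 + 2·-3 = 0
  col T3: 3·0 + 0·2 + 2·0 + 2·0 + 0·-2 = 0
  col T4: 3·0 + 0·2 + 0·-2 + 2·0 + 2·0 = 0
  col T5: 3·0 + 2·-2 + 2·2 = 0

y = (p0:3, p1:0, p2:0, p3:2, p4:2, p5:0)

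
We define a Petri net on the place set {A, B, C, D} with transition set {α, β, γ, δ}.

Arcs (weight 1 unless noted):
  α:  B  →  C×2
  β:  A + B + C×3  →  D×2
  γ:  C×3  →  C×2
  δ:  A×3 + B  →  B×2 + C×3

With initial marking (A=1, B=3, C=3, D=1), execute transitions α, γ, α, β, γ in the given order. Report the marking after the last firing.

step 1: fire α:  (A=1, B=3, C=3, D=1) → (A=1, B=2, C=5, D=1)
step 2: fire γ:  (A=1, B=2, C=5, D=1) → (A=1, B=2, C=4, D=1)
step 3: fire α:  (A=1, B=2, C=4, D=1) → (A=1, B=1, C=6, D=1)
step 4: fire β:  (A=1, B=1, C=6, D=1) → (A=0, B=0, C=3, D=3)
step 5: fire γ:  (A=0, B=0, C=3, D=3) → (A=0, B=0, C=2, D=3)

(A=0, B=0, C=2, D=3)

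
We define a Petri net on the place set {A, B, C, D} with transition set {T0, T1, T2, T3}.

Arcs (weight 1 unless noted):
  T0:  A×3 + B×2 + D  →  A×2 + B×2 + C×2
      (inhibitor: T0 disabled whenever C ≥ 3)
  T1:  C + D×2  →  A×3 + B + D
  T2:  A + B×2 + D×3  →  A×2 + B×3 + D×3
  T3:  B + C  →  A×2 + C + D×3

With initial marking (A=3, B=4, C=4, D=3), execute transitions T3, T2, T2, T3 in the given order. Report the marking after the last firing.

(A=9, B=4, C=4, D=9)

step 1: fire T3:  (A=3, B=4, C=4, D=3) → (A=5, B=3, C=4, D=6)
step 2: fire T2:  (A=5, B=3, C=4, D=6) → (A=6, B=4, C=4, D=6)
step 3: fire T2:  (A=6, B=4, C=4, D=6) → (A=7, B=5, C=4, D=6)
step 4: fire T3:  (A=7, B=5, C=4, D=6) → (A=9, B=4, C=4, D=9)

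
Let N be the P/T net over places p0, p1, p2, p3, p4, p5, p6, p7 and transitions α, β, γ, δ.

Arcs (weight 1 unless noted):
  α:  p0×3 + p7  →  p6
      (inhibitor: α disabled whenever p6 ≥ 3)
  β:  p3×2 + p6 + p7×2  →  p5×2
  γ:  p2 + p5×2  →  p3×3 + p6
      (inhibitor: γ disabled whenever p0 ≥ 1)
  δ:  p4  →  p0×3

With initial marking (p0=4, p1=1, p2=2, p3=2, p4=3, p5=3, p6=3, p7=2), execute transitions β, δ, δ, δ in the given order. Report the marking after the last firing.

step 1: fire β:  (p0=4, p1=1, p2=2, p3=2, p4=3, p5=3, p6=3, p7=2) → (p0=4, p1=1, p2=2, p3=0, p4=3, p5=5, p6=2, p7=0)
step 2: fire δ:  (p0=4, p1=1, p2=2, p3=0, p4=3, p5=5, p6=2, p7=0) → (p0=7, p1=1, p2=2, p3=0, p4=2, p5=5, p6=2, p7=0)
step 3: fire δ:  (p0=7, p1=1, p2=2, p3=0, p4=2, p5=5, p6=2, p7=0) → (p0=10, p1=1, p2=2, p3=0, p4=1, p5=5, p6=2, p7=0)
step 4: fire δ:  (p0=10, p1=1, p2=2, p3=0, p4=1, p5=5, p6=2, p7=0) → (p0=13, p1=1, p2=2, p3=0, p4=0, p5=5, p6=2, p7=0)

(p0=13, p1=1, p2=2, p3=0, p4=0, p5=5, p6=2, p7=0)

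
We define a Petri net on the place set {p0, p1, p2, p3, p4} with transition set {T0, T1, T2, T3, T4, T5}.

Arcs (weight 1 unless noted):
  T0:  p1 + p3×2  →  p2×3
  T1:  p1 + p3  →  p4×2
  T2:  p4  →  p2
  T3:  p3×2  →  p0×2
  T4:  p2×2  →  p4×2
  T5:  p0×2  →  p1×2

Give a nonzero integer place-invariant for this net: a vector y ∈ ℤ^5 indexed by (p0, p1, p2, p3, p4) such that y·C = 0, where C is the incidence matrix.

Incidence matrix C (rows=places, cols=transitions):
       T0   T1   T2   T3   T4   T5
   p0   0    0    0    2    0   -2
   p1  -1   -1    0    0    0    2
   p2   3    0    1    0   -2    0
   p3  -2   -1    0   -2    0    0
   p4   0    2   -1    0    2    0

Candidate y = [1, 1, 1, 1, 1]; check y·C column-wise:
  col T0: 1·0 + 1·-1 + 1·3 + 1·-2 + 1·0 = 0
  col T1: 1·0 + 1·-1 + 1·0 + 1·-1 + 1·2 = 0
  col T2: 1·0 + 1·0 + 1·1 + 1·0 + 1·-1 = 0
  col T3: 1·2 + 1·0 + 1·0 + 1·-2 + 1·0 = 0
  col T4: 1·0 + 1·0 + 1·-2 + 1·0 + 1·2 = 0
  col T5: 1·-2 + 1·2 + 1·0 + 1·0 + 1·0 = 0

y = (p0:1, p1:1, p2:1, p3:1, p4:1)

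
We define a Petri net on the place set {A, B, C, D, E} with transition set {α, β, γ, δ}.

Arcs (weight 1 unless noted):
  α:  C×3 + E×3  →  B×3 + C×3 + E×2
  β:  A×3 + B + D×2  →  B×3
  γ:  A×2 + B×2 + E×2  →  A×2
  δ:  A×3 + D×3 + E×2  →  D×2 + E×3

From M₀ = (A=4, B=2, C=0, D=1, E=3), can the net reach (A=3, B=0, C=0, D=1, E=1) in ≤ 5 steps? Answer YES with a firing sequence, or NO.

NO — not reachable within 5 firings

depth 0: 1 marking
depth 1: 2 markings reached so far
depth 2: 2 markings reached so far
(frontier empty at depth 2; search complete)
target is not among the 2 markings reachable within 5 steps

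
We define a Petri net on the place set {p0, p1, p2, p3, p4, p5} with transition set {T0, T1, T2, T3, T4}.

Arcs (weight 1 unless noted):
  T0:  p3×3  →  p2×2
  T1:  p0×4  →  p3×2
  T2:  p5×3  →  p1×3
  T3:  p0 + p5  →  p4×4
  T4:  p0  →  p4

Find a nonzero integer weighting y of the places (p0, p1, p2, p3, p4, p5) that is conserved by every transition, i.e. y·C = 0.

y = (p0:1, p1:3, p2:3, p3:2, p4:1, p5:3)

Incidence matrix C (rows=places, cols=transitions):
       T0   T1   T2   T3   T4
   p0   0   -4    0   -1   -1
   p1   0    0    3    0    0
   p2   2    0    0    0    0
   p3  -3    2    0    0    0
   p4   0    0    0    4    1
   p5   0    0   -3   -1    0

Candidate y = [1, 3, 3, 2, 1, 3]; check y·C column-wise:
  col T0: 1·0 + 3·0 + 3·2 + 2·-3 + 1·0 + 3·0 = 0
  col T1: 1·-4 + 3·0 + 3·0 + 2·2 + 1·0 + 3·0 = 0
  col T2: 1·0 + 3·3 + 3·0 + 2·0 + 1·0 + 3·-3 = 0
  col T3: 1·-1 + 3·0 + 3·0 + 2·0 + 1·4 + 3·-1 = 0
  col T4: 1·-1 + 3·0 + 3·0 + 2·0 + 1·1 + 3·0 = 0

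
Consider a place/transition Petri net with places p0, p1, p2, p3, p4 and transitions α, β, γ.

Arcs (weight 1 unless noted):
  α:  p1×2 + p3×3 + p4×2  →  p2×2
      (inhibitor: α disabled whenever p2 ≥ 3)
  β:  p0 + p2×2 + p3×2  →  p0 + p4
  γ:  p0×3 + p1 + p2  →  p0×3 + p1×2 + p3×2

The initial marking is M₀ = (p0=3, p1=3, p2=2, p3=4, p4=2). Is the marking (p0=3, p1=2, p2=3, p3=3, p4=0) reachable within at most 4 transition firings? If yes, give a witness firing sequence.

step 1: fire α:  (p0=3, p1=3, p2=2, p3=4, p4=2) → (p0=3, p1=1, p2=4, p3=1, p4=0)
step 2: fire γ:  (p0=3, p1=1, p2=4, p3=1, p4=0) → (p0=3, p1=2, p2=3, p3=3, p4=0)

YES — reachable via ⟨α, γ⟩ (2 firings)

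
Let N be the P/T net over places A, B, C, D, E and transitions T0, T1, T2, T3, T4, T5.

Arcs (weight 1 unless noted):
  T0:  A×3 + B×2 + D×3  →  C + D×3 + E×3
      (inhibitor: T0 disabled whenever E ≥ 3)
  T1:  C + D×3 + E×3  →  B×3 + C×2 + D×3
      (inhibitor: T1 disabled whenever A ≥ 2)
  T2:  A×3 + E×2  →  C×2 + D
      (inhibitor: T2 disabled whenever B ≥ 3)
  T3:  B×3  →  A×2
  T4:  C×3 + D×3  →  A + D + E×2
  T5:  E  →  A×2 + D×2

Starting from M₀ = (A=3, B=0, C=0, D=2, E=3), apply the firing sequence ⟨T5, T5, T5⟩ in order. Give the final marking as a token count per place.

step 1: fire T5:  (A=3, B=0, C=0, D=2, E=3) → (A=5, B=0, C=0, D=4, E=2)
step 2: fire T5:  (A=5, B=0, C=0, D=4, E=2) → (A=7, B=0, C=0, D=6, E=1)
step 3: fire T5:  (A=7, B=0, C=0, D=6, E=1) → (A=9, B=0, C=0, D=8, E=0)

(A=9, B=0, C=0, D=8, E=0)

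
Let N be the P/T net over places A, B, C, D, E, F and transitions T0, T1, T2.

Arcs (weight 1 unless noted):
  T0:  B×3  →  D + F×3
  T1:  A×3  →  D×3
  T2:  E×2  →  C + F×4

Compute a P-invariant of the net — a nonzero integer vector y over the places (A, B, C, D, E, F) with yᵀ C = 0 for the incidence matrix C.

Incidence matrix C (rows=places, cols=transitions):
       T0   T1   T2
    A   0   -3    0
    B  -3    0    0
    C   0    0    1
    D   1    3    0
    E   0    0   -2
    F   3    0    4

Candidate y = [3, 1, 0, 3, 0, 0]; check y·C column-wise:
  col T0: 3·0 + 1·-3 + 3·1 + 0·3 = 0
  col T1: 3·-3 + 1·0 + 3·3 = 0
  col T2: 3·0 + 1·0 + 0·1 + 3·0 + 0·-2 + 0·4 = 0

y = (A:3, B:1, C:0, D:3, E:0, F:0)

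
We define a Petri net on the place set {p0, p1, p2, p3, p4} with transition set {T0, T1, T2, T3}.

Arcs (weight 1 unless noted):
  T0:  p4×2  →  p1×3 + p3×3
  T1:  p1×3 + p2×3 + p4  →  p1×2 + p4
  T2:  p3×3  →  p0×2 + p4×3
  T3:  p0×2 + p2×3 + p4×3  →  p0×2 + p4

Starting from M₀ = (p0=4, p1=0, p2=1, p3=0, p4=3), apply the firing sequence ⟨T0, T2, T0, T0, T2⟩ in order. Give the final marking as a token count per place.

step 1: fire T0:  (p0=4, p1=0, p2=1, p3=0, p4=3) → (p0=4, p1=3, p2=1, p3=3, p4=1)
step 2: fire T2:  (p0=4, p1=3, p2=1, p3=3, p4=1) → (p0=6, p1=3, p2=1, p3=0, p4=4)
step 3: fire T0:  (p0=6, p1=3, p2=1, p3=0, p4=4) → (p0=6, p1=6, p2=1, p3=3, p4=2)
step 4: fire T0:  (p0=6, p1=6, p2=1, p3=3, p4=2) → (p0=6, p1=9, p2=1, p3=6, p4=0)
step 5: fire T2:  (p0=6, p1=9, p2=1, p3=6, p4=0) → (p0=8, p1=9, p2=1, p3=3, p4=3)

(p0=8, p1=9, p2=1, p3=3, p4=3)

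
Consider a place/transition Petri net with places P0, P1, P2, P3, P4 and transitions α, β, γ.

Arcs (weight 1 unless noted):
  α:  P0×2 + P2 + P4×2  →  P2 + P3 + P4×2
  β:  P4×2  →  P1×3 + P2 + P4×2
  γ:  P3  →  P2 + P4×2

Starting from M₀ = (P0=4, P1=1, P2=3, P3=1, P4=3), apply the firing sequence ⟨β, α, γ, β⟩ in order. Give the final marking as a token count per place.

step 1: fire β:  (P0=4, P1=1, P2=3, P3=1, P4=3) → (P0=4, P1=4, P2=4, P3=1, P4=3)
step 2: fire α:  (P0=4, P1=4, P2=4, P3=1, P4=3) → (P0=2, P1=4, P2=4, P3=2, P4=3)
step 3: fire γ:  (P0=2, P1=4, P2=4, P3=2, P4=3) → (P0=2, P1=4, P2=5, P3=1, P4=5)
step 4: fire β:  (P0=2, P1=4, P2=5, P3=1, P4=5) → (P0=2, P1=7, P2=6, P3=1, P4=5)

(P0=2, P1=7, P2=6, P3=1, P4=5)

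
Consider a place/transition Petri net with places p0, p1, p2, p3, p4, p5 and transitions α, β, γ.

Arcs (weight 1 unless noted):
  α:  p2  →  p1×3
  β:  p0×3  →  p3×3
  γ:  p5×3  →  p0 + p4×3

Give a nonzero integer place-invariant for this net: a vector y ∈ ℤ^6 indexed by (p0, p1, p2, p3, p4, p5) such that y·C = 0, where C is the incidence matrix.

Incidence matrix C (rows=places, cols=transitions):
        α    β    γ
   p0   0   -3    1
   p1   3    0    0
   p2  -1    0    0
   p3   0    3    0
   p4   0    0    3
   p5   0    0   -3

Candidate y = [0, 1, 3, 0, 0, 0]; check y·C column-wise:
  col α: 1·3 + 3·-1 = 0
  col β: 0·-3 + 1·0 + 3·0 + 0·3 = 0
  col γ: 0·1 + 1·0 + 3·0 + 0·3 + 0·-3 = 0

y = (p0:0, p1:1, p2:3, p3:0, p4:0, p5:0)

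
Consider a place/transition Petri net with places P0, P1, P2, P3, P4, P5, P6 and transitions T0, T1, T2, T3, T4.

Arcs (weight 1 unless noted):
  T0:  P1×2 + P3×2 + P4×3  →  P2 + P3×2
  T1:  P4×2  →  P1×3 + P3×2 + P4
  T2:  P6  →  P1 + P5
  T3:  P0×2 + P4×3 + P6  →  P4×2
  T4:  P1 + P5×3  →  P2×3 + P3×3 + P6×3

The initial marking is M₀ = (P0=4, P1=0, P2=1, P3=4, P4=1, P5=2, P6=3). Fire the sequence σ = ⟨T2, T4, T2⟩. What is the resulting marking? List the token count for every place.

step 1: fire T2:  (P0=4, P1=0, P2=1, P3=4, P4=1, P5=2, P6=3) → (P0=4, P1=1, P2=1, P3=4, P4=1, P5=3, P6=2)
step 2: fire T4:  (P0=4, P1=1, P2=1, P3=4, P4=1, P5=3, P6=2) → (P0=4, P1=0, P2=4, P3=7, P4=1, P5=0, P6=5)
step 3: fire T2:  (P0=4, P1=0, P2=4, P3=7, P4=1, P5=0, P6=5) → (P0=4, P1=1, P2=4, P3=7, P4=1, P5=1, P6=4)

(P0=4, P1=1, P2=4, P3=7, P4=1, P5=1, P6=4)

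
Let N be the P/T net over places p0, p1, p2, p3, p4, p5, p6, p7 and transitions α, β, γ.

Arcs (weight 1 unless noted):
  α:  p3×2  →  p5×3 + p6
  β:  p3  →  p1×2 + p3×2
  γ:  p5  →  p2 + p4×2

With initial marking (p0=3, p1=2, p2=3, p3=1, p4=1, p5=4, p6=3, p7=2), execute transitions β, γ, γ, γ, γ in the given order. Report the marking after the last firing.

step 1: fire β:  (p0=3, p1=2, p2=3, p3=1, p4=1, p5=4, p6=3, p7=2) → (p0=3, p1=4, p2=3, p3=2, p4=1, p5=4, p6=3, p7=2)
step 2: fire γ:  (p0=3, p1=4, p2=3, p3=2, p4=1, p5=4, p6=3, p7=2) → (p0=3, p1=4, p2=4, p3=2, p4=3, p5=3, p6=3, p7=2)
step 3: fire γ:  (p0=3, p1=4, p2=4, p3=2, p4=3, p5=3, p6=3, p7=2) → (p0=3, p1=4, p2=5, p3=2, p4=5, p5=2, p6=3, p7=2)
step 4: fire γ:  (p0=3, p1=4, p2=5, p3=2, p4=5, p5=2, p6=3, p7=2) → (p0=3, p1=4, p2=6, p3=2, p4=7, p5=1, p6=3, p7=2)
step 5: fire γ:  (p0=3, p1=4, p2=6, p3=2, p4=7, p5=1, p6=3, p7=2) → (p0=3, p1=4, p2=7, p3=2, p4=9, p5=0, p6=3, p7=2)

(p0=3, p1=4, p2=7, p3=2, p4=9, p5=0, p6=3, p7=2)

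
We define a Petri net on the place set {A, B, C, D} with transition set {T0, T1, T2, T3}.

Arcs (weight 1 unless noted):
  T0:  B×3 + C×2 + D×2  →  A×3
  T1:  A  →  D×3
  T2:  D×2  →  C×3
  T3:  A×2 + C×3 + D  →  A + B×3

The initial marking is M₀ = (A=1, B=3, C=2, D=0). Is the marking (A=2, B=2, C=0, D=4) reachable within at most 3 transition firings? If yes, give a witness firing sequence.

depth 0: 1 marking
depth 1: 2 markings reached so far
depth 2: 4 markings reached so far
depth 3: 5 markings reached so far
target is not among the 5 markings reachable within 3 steps

NO — not reachable within 3 firings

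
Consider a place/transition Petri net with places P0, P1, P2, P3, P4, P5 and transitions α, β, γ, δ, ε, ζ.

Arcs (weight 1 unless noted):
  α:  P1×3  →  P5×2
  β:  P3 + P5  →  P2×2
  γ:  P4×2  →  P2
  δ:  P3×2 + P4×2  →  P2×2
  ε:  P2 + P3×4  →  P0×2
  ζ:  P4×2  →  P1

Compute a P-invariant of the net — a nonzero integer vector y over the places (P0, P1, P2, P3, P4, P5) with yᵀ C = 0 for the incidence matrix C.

Incidence matrix C (rows=places, cols=transitions):
        α    β    γ    δ    ε    ζ
   P0   0    0    0    0    2    0
   P1  -3    0    0    0    0    1
   P2   0    2    1    2   -1    0
   P3   0   -1    0   -2   -4    0
   P4   0    0   -2   -2    0   -2
   P5   2   -1    0    0    0    0

Candidate y = [3, 2, 2, 1, 1, 3]; check y·C column-wise:
  col α: 3·0 + 2·-3 + 2·0 + 1·0 + 1·0 + 3·2 = 0
  col β: 3·0 + 2·0 + 2·2 + 1·-1 + 1·0 + 3·-1 = 0
  col γ: 3·0 + 2·0 + 2·1 + 1·0 + 1·-2 + 3·0 = 0
  col δ: 3·0 + 2·0 + 2·2 + 1·-2 + 1·-2 + 3·0 = 0
  col ε: 3·2 + 2·0 + 2·-1 + 1·-4 + 1·0 + 3·0 = 0
  col ζ: 3·0 + 2·1 + 2·0 + 1·0 + 1·-2 + 3·0 = 0

y = (P0:3, P1:2, P2:2, P3:1, P4:1, P5:3)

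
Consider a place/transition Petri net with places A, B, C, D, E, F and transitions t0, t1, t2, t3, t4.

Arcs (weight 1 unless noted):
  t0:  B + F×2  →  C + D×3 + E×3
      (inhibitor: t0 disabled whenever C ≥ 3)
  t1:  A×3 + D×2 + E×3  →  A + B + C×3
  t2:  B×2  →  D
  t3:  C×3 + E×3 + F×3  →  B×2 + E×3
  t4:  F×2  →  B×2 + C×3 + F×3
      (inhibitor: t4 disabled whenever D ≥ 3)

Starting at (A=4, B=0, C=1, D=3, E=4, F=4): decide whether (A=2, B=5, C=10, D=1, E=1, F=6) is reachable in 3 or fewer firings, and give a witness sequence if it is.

YES — reachable via ⟨t1, t4, t4⟩ (3 firings)

step 1: fire t1:  (A=4, B=0, C=1, D=3, E=4, F=4) → (A=2, B=1, C=4, D=1, E=1, F=4)
step 2: fire t4:  (A=2, B=1, C=4, D=1, E=1, F=4) → (A=2, B=3, C=7, D=1, E=1, F=5)
step 3: fire t4:  (A=2, B=3, C=7, D=1, E=1, F=5) → (A=2, B=5, C=10, D=1, E=1, F=6)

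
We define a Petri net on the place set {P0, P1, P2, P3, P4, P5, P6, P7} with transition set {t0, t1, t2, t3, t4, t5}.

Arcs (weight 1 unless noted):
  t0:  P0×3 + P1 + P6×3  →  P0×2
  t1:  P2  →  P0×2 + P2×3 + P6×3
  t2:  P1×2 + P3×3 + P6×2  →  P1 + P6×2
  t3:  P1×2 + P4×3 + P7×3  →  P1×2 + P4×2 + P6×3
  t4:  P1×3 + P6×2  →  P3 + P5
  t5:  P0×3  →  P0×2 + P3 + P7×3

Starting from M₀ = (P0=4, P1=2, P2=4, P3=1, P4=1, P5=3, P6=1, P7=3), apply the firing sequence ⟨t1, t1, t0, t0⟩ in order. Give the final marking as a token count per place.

step 1: fire t1:  (P0=4, P1=2, P2=4, P3=1, P4=1, P5=3, P6=1, P7=3) → (P0=6, P1=2, P2=6, P3=1, P4=1, P5=3, P6=4, P7=3)
step 2: fire t1:  (P0=6, P1=2, P2=6, P3=1, P4=1, P5=3, P6=4, P7=3) → (P0=8, P1=2, P2=8, P3=1, P4=1, P5=3, P6=7, P7=3)
step 3: fire t0:  (P0=8, P1=2, P2=8, P3=1, P4=1, P5=3, P6=7, P7=3) → (P0=7, P1=1, P2=8, P3=1, P4=1, P5=3, P6=4, P7=3)
step 4: fire t0:  (P0=7, P1=1, P2=8, P3=1, P4=1, P5=3, P6=4, P7=3) → (P0=6, P1=0, P2=8, P3=1, P4=1, P5=3, P6=1, P7=3)

(P0=6, P1=0, P2=8, P3=1, P4=1, P5=3, P6=1, P7=3)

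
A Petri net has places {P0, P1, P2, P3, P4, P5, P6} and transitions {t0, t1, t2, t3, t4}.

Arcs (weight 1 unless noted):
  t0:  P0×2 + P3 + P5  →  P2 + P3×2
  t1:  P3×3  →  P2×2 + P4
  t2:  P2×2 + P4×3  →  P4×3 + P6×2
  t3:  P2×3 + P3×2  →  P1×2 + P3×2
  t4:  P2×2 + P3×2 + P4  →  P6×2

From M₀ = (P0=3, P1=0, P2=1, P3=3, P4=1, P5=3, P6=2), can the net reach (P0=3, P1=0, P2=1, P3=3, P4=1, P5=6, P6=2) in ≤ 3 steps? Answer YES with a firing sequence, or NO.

NO — not reachable within 3 firings

depth 0: 1 marking
depth 1: 3 markings reached so far
depth 2: 5 markings reached so far
depth 3: 5 markings reached so far
(frontier empty at depth 3; search complete)
target is not among the 5 markings reachable within 3 steps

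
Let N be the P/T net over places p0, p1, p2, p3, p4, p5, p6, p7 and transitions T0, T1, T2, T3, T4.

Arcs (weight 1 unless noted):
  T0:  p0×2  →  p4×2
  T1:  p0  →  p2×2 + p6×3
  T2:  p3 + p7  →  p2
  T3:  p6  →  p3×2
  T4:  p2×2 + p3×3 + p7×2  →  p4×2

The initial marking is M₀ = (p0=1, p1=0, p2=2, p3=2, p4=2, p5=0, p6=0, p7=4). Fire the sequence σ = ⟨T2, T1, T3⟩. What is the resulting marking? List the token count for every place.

(p0=0, p1=0, p2=5, p3=3, p4=2, p5=0, p6=2, p7=3)

step 1: fire T2:  (p0=1, p1=0, p2=2, p3=2, p4=2, p5=0, p6=0, p7=4) → (p0=1, p1=0, p2=3, p3=1, p4=2, p5=0, p6=0, p7=3)
step 2: fire T1:  (p0=1, p1=0, p2=3, p3=1, p4=2, p5=0, p6=0, p7=3) → (p0=0, p1=0, p2=5, p3=1, p4=2, p5=0, p6=3, p7=3)
step 3: fire T3:  (p0=0, p1=0, p2=5, p3=1, p4=2, p5=0, p6=3, p7=3) → (p0=0, p1=0, p2=5, p3=3, p4=2, p5=0, p6=2, p7=3)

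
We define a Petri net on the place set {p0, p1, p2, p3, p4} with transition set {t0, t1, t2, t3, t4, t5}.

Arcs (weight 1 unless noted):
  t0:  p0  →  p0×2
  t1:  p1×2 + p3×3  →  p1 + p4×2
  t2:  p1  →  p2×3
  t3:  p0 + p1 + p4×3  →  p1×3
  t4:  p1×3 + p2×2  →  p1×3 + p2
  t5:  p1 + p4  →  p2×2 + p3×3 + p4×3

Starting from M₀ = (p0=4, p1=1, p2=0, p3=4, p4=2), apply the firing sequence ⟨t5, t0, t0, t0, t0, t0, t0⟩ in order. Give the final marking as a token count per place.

step 1: fire t5:  (p0=4, p1=1, p2=0, p3=4, p4=2) → (p0=4, p1=0, p2=2, p3=7, p4=4)
step 2: fire t0:  (p0=4, p1=0, p2=2, p3=7, p4=4) → (p0=5, p1=0, p2=2, p3=7, p4=4)
step 3: fire t0:  (p0=5, p1=0, p2=2, p3=7, p4=4) → (p0=6, p1=0, p2=2, p3=7, p4=4)
step 4: fire t0:  (p0=6, p1=0, p2=2, p3=7, p4=4) → (p0=7, p1=0, p2=2, p3=7, p4=4)
step 5: fire t0:  (p0=7, p1=0, p2=2, p3=7, p4=4) → (p0=8, p1=0, p2=2, p3=7, p4=4)
step 6: fire t0:  (p0=8, p1=0, p2=2, p3=7, p4=4) → (p0=9, p1=0, p2=2, p3=7, p4=4)
step 7: fire t0:  (p0=9, p1=0, p2=2, p3=7, p4=4) → (p0=10, p1=0, p2=2, p3=7, p4=4)

(p0=10, p1=0, p2=2, p3=7, p4=4)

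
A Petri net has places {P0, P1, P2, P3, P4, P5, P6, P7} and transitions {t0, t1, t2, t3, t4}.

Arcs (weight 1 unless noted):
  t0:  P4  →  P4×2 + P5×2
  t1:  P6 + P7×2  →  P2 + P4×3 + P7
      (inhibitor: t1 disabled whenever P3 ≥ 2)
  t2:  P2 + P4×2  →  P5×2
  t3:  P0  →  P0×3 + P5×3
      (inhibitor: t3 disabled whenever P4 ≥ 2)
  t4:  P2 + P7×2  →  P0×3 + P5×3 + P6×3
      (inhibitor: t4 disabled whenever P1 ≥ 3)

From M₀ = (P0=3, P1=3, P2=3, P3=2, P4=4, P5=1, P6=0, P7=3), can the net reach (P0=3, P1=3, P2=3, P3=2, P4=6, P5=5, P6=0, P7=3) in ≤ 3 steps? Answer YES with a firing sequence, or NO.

step 1: fire t0:  (P0=3, P1=3, P2=3, P3=2, P4=4, P5=1, P6=0, P7=3) → (P0=3, P1=3, P2=3, P3=2, P4=5, P5=3, P6=0, P7=3)
step 2: fire t0:  (P0=3, P1=3, P2=3, P3=2, P4=5, P5=3, P6=0, P7=3) → (P0=3, P1=3, P2=3, P3=2, P4=6, P5=5, P6=0, P7=3)

YES — reachable via ⟨t0, t0⟩ (2 firings)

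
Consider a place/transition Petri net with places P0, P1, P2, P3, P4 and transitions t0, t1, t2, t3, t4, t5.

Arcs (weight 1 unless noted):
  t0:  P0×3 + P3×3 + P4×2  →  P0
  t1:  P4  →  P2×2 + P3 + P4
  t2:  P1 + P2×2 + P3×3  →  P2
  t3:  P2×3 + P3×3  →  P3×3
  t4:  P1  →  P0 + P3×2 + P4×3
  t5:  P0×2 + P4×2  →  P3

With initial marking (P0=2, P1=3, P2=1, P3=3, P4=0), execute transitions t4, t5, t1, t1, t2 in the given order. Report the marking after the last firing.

(P0=1, P1=1, P2=4, P3=5, P4=1)

step 1: fire t4:  (P0=2, P1=3, P2=1, P3=3, P4=0) → (P0=3, P1=2, P2=1, P3=5, P4=3)
step 2: fire t5:  (P0=3, P1=2, P2=1, P3=5, P4=3) → (P0=1, P1=2, P2=1, P3=6, P4=1)
step 3: fire t1:  (P0=1, P1=2, P2=1, P3=6, P4=1) → (P0=1, P1=2, P2=3, P3=7, P4=1)
step 4: fire t1:  (P0=1, P1=2, P2=3, P3=7, P4=1) → (P0=1, P1=2, P2=5, P3=8, P4=1)
step 5: fire t2:  (P0=1, P1=2, P2=5, P3=8, P4=1) → (P0=1, P1=1, P2=4, P3=5, P4=1)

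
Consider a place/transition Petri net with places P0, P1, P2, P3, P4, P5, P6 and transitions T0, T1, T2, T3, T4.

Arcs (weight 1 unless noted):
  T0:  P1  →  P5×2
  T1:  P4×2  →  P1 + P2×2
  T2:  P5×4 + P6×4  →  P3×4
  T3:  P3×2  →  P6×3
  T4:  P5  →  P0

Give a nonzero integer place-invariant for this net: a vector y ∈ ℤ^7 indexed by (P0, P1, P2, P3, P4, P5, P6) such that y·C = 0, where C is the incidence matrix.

Incidence matrix C (rows=places, cols=transitions):
       T0   T1   T2   T3   T4
   P0   0    0    0    0    1
   P1  -1    1    0    0    0
   P2   0    2    0    0    0
   P3   0    0    4   -2    0
   P4   0   -2    0    0    0
   P5   2    0   -4    0   -1
   P6   0    0   -4    3    0

Candidate y = [0, 0, 1, 0, 1, 0, 0]; check y·C column-wise:
  col T0: 0·-1 + 1·0 + 1·0 + 0·2 = 0
  col T1: 0·1 + 1·2 + 1·-2 = 0
  col T2: 1·0 + 0·4 + 1·0 + 0·-4 + 0·-4 = 0
  col T3: 1·0 + 0·-2 + 1·0 + 0·3 = 0
  col T4: 0·1 + 1·0 + 1·0 + 0·-1 = 0

y = (P0:0, P1:0, P2:1, P3:0, P4:1, P5:0, P6:0)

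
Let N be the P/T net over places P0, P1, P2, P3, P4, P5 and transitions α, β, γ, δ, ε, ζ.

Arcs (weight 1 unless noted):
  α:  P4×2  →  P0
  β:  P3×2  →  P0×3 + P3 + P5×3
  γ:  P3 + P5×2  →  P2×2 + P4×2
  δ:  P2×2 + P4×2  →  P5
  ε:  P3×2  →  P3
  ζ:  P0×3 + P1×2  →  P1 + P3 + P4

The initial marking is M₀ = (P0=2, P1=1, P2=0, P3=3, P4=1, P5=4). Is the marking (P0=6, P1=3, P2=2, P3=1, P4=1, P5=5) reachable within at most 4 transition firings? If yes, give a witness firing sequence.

depth 0: 1 marking
depth 1: 4 markings reached so far
depth 2: 12 markings reached so far
depth 3: 23 markings reached so far
depth 4: 36 markings reached so far
target is not among the 36 markings reachable within 4 steps

NO — not reachable within 4 firings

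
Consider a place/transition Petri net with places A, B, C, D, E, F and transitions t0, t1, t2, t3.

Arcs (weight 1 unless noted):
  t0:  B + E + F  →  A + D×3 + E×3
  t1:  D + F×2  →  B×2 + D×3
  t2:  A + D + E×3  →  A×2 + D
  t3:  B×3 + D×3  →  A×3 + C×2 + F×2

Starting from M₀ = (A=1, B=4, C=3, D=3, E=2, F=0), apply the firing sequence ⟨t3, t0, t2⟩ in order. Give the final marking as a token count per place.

step 1: fire t3:  (A=1, B=4, C=3, D=3, E=2, F=0) → (A=4, B=1, C=5, D=0, E=2, F=2)
step 2: fire t0:  (A=4, B=1, C=5, D=0, E=2, F=2) → (A=5, B=0, C=5, D=3, E=4, F=1)
step 3: fire t2:  (A=5, B=0, C=5, D=3, E=4, F=1) → (A=6, B=0, C=5, D=3, E=1, F=1)

(A=6, B=0, C=5, D=3, E=1, F=1)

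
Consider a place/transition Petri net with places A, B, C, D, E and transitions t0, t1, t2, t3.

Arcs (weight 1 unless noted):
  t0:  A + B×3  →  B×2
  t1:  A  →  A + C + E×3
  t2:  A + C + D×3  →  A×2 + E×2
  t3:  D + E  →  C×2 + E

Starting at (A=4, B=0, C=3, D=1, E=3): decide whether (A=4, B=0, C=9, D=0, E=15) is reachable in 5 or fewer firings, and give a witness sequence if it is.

YES — reachable via ⟨t1, t1, t1, t1, t3⟩ (5 firings)

step 1: fire t1:  (A=4, B=0, C=3, D=1, E=3) → (A=4, B=0, C=4, D=1, E=6)
step 2: fire t1:  (A=4, B=0, C=4, D=1, E=6) → (A=4, B=0, C=5, D=1, E=9)
step 3: fire t1:  (A=4, B=0, C=5, D=1, E=9) → (A=4, B=0, C=6, D=1, E=12)
step 4: fire t1:  (A=4, B=0, C=6, D=1, E=12) → (A=4, B=0, C=7, D=1, E=15)
step 5: fire t3:  (A=4, B=0, C=7, D=1, E=15) → (A=4, B=0, C=9, D=0, E=15)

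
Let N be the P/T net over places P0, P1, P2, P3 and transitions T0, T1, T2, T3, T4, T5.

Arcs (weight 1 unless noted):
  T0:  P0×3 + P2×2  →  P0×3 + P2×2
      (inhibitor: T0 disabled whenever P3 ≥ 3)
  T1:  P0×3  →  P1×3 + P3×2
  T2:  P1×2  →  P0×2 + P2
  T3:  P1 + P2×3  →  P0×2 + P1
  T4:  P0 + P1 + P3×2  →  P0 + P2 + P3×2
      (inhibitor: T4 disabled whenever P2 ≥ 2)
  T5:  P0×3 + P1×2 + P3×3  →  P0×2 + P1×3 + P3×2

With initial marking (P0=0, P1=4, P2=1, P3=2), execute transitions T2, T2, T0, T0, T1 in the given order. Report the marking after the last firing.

step 1: fire T2:  (P0=0, P1=4, P2=1, P3=2) → (P0=2, P1=2, P2=2, P3=2)
step 2: fire T2:  (P0=2, P1=2, P2=2, P3=2) → (P0=4, P1=0, P2=3, P3=2)
step 3: fire T0:  (P0=4, P1=0, P2=3, P3=2) → (P0=4, P1=0, P2=3, P3=2)
step 4: fire T0:  (P0=4, P1=0, P2=3, P3=2) → (P0=4, P1=0, P2=3, P3=2)
step 5: fire T1:  (P0=4, P1=0, P2=3, P3=2) → (P0=1, P1=3, P2=3, P3=4)

(P0=1, P1=3, P2=3, P3=4)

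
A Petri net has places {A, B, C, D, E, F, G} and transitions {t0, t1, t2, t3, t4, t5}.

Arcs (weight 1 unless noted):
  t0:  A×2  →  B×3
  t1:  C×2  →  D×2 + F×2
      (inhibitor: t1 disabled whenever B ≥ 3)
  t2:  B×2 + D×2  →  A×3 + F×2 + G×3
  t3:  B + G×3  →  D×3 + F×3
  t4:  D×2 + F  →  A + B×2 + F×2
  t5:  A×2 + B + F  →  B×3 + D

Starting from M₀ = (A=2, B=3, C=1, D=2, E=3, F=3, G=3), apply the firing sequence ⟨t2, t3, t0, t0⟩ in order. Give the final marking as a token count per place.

step 1: fire t2:  (A=2, B=3, C=1, D=2, E=3, F=3, G=3) → (A=5, B=1, C=1, D=0, E=3, F=5, G=6)
step 2: fire t3:  (A=5, B=1, C=1, D=0, E=3, F=5, G=6) → (A=5, B=0, C=1, D=3, E=3, F=8, G=3)
step 3: fire t0:  (A=5, B=0, C=1, D=3, E=3, F=8, G=3) → (A=3, B=3, C=1, D=3, E=3, F=8, G=3)
step 4: fire t0:  (A=3, B=3, C=1, D=3, E=3, F=8, G=3) → (A=1, B=6, C=1, D=3, E=3, F=8, G=3)

(A=1, B=6, C=1, D=3, E=3, F=8, G=3)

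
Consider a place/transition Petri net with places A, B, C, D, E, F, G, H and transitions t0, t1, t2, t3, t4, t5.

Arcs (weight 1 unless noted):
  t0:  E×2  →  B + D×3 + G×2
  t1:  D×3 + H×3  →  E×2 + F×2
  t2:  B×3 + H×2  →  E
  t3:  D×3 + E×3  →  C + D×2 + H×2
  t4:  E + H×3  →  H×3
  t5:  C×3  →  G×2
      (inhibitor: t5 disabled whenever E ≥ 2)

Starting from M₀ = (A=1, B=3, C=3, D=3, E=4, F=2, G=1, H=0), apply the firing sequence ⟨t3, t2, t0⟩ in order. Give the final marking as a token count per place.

step 1: fire t3:  (A=1, B=3, C=3, D=3, E=4, F=2, G=1, H=0) → (A=1, B=3, C=4, D=2, E=1, F=2, G=1, H=2)
step 2: fire t2:  (A=1, B=3, C=4, D=2, E=1, F=2, G=1, H=2) → (A=1, B=0, C=4, D=2, E=2, F=2, G=1, H=0)
step 3: fire t0:  (A=1, B=0, C=4, D=2, E=2, F=2, G=1, H=0) → (A=1, B=1, C=4, D=5, E=0, F=2, G=3, H=0)

(A=1, B=1, C=4, D=5, E=0, F=2, G=3, H=0)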